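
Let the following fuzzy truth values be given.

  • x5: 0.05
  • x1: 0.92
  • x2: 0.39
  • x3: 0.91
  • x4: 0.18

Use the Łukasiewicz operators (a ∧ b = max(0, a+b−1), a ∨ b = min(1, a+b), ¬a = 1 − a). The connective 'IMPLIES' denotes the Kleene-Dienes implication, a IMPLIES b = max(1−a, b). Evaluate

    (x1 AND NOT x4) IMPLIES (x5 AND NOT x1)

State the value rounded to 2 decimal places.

NOT x4 = 1 − 0.18 = 0.82
x1 AND NOT x4 = max(0, a+b−1) on (0.92, 0.82) = 0.74
NOT x1 = 1 − 0.92 = 0.08
x5 AND NOT x1 = max(0, a+b−1) on (0.05, 0.08) = 0.00
(x1 AND NOT x4) IMPLIES (x5 AND NOT x1)  [Kleene-Dienes: max(1−a, b)] with a=0.74, b=0.00 → 0.26

0.26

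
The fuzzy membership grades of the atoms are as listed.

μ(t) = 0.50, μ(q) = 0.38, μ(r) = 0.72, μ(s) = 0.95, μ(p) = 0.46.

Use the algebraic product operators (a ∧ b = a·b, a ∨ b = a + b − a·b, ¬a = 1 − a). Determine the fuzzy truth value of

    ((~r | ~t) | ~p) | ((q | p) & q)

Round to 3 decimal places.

~r = 1 − 0.7200 = 0.2800
~t = 1 − 0.5000 = 0.5000
~r | ~t = a + b − a·b on (0.2800, 0.5000) = 0.6400
~p = 1 − 0.4600 = 0.5400
(~r | ~t) | ~p = a + b − a·b on (0.6400, 0.5400) = 0.8344
q | p = a + b − a·b on (0.3800, 0.4600) = 0.6652
(q | p) & q = a·b on (0.6652, 0.3800) = 0.2528
((~r | ~t) | ~p) | ((q | p) & q) = a + b − a·b on (0.8344, 0.2528) = 0.8763

0.876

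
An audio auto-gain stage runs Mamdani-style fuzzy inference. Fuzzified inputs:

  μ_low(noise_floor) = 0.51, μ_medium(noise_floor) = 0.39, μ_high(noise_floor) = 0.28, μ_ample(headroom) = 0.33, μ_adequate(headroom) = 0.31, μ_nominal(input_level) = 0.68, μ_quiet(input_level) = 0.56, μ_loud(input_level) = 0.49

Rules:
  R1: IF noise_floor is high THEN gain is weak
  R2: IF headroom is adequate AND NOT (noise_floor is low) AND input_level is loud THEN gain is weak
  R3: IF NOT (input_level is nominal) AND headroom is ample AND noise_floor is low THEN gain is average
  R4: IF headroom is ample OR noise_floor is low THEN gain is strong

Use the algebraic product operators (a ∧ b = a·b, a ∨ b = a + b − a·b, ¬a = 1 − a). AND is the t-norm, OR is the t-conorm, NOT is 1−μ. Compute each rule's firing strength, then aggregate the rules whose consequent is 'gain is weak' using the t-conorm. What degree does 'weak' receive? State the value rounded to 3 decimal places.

R1: high=0.28 → w = 0.2800
R2: adequate=0.31, ¬low=1−0.51=0.49, loud=0.49; AND[a·b] → w = 0.0744
R3: ¬nominal=1−0.68=0.32, ample=0.33, low=0.51; AND[a·b] → w = 0.0539
R4: ample=0.33, low=0.51; OR[a + b − a·b] → w = 0.6717
Rules with consequent 'weak': {R1, R2} → strengths 0.2800, 0.0744
Aggregate via t-conorm [a + b − a·b]: 0.3336

0.334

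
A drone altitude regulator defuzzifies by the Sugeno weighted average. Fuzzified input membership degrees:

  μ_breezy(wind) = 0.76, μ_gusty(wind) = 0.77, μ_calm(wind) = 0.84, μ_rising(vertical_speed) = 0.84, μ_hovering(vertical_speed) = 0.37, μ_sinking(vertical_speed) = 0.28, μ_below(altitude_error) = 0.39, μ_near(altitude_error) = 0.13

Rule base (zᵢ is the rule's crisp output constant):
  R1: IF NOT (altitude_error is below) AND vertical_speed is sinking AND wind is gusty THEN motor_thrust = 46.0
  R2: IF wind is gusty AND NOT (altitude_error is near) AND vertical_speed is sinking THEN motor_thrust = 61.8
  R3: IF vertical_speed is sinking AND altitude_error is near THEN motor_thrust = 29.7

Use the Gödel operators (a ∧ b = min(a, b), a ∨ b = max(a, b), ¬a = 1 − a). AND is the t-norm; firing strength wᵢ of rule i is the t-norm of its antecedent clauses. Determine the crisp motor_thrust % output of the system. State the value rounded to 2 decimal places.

R1 (z=46.0): ¬below=1−0.39=0.61, sinking=0.28, gusty=0.77; AND[min(a, b)] → w = 0.28
R2 (z=61.8): gusty=0.77, ¬near=1−0.13=0.87, sinking=0.28; AND[min(a, b)] → w = 0.28
R3 (z=29.7): sinking=0.28, near=0.13; AND[min(a, b)] → w = 0.13
Weighted average = (0.28·46.0 + 0.28·61.8 + 0.13·29.7) / (0.28 + 0.28 + 0.13)
  = 34.0450 / 0.6900 = 49.34

49.34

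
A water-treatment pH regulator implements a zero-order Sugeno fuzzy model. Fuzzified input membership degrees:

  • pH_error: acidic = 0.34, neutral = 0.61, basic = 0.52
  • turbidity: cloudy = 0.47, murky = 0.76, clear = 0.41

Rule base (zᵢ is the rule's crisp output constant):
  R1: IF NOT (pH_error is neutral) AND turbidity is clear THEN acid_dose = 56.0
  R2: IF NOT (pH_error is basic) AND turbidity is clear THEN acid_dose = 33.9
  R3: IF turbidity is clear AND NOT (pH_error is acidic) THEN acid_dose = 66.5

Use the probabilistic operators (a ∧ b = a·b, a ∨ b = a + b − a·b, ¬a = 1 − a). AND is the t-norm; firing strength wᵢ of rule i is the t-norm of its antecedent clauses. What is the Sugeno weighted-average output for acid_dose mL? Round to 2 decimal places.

53.60

R1 (z=56.0): ¬neutral=1−0.61=0.39, clear=0.41; AND[a·b] → w = 0.1599
R2 (z=33.9): ¬basic=1−0.52=0.48, clear=0.41; AND[a·b] → w = 0.1968
R3 (z=66.5): clear=0.41, ¬acidic=1−0.34=0.66; AND[a·b] → w = 0.2706
Weighted average = (0.1599·56.0 + 0.1968·33.9 + 0.2706·66.5) / (0.1599 + 0.1968 + 0.2706)
  = 33.6208 / 0.6273 = 53.60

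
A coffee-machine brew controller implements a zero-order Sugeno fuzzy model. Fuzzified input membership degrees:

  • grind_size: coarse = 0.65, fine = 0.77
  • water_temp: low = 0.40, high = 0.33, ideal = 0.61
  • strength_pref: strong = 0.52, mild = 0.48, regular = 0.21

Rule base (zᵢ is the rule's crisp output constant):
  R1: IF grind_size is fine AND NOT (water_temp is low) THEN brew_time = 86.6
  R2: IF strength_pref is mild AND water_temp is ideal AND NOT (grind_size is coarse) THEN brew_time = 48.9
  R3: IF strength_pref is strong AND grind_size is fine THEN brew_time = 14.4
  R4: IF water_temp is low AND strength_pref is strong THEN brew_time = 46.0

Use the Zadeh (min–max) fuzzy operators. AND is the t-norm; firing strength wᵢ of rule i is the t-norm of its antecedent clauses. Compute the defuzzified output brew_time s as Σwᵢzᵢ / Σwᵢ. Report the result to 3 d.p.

50.782

R1 (z=86.6): fine=0.77, ¬low=1−0.40=0.60; AND[min(a, b)] → w = 0.60
R2 (z=48.9): mild=0.48, ideal=0.61, ¬coarse=1−0.65=0.35; AND[min(a, b)] → w = 0.35
R3 (z=14.4): strong=0.52, fine=0.77; AND[min(a, b)] → w = 0.52
R4 (z=46.0): low=0.40, strong=0.52; AND[min(a, b)] → w = 0.40
Weighted average = (0.60·86.6 + 0.35·48.9 + 0.52·14.4 + 0.40·46.0) / (0.60 + 0.35 + 0.52 + 0.40)
  = 94.9630 / 1.8700 = 50.782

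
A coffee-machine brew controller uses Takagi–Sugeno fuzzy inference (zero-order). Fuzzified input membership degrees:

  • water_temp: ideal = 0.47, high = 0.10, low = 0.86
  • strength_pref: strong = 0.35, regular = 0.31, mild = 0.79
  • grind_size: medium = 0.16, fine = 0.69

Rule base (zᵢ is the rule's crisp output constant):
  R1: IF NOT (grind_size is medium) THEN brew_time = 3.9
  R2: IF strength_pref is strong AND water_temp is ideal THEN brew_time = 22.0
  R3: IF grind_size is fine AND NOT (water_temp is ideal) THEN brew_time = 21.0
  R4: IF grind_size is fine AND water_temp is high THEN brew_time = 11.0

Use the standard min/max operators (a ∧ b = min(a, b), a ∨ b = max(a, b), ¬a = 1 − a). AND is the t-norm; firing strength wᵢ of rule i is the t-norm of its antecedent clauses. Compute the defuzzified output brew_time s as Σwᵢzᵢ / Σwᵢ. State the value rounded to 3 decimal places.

R1 (z=3.9): ¬medium=1−0.16=0.84 → w = 0.84
R2 (z=22.0): strong=0.35, ideal=0.47; AND[min(a, b)] → w = 0.35
R3 (z=21.0): fine=0.69, ¬ideal=1−0.47=0.53; AND[min(a, b)] → w = 0.53
R4 (z=11.0): fine=0.69, high=0.10; AND[min(a, b)] → w = 0.10
Weighted average = (0.84·3.9 + 0.35·22.0 + 0.53·21.0 + 0.10·11.0) / (0.84 + 0.35 + 0.53 + 0.10)
  = 23.2060 / 1.8200 = 12.751

12.751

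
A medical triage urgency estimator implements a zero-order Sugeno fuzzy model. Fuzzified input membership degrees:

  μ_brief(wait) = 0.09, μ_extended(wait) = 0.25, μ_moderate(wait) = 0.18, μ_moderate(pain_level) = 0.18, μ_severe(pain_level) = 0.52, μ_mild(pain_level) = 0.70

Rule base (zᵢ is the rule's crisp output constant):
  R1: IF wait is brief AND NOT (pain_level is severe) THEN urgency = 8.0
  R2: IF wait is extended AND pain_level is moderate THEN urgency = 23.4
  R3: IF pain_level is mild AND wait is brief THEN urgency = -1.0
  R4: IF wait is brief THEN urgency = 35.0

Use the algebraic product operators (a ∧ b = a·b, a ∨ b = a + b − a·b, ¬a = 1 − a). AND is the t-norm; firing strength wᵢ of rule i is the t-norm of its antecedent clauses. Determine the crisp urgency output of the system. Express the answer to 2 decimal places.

R1 (z=8.0): brief=0.09, ¬severe=1−0.52=0.48; AND[a·b] → w = 0.0432
R2 (z=23.4): extended=0.25, moderate=0.18; AND[a·b] → w = 0.0450
R3 (z=-1.0): mild=0.70, brief=0.09; AND[a·b] → w = 0.0630
R4 (z=35.0): brief=0.09 → w = 0.0900
Weighted average = (0.0432·8.0 + 0.0450·23.4 + 0.0630·-1.0 + 0.0900·35.0) / (0.0432 + 0.0450 + 0.0630 + 0.0900)
  = 4.4856 / 0.2412 = 18.60

18.60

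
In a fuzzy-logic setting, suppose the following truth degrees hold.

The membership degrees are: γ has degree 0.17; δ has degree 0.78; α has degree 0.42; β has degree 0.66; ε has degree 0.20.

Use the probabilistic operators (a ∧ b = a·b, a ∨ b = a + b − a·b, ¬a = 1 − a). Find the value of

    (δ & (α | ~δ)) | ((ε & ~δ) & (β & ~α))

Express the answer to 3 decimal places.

~δ = 1 − 0.7800 = 0.2200
α | ~δ = a + b − a·b on (0.4200, 0.2200) = 0.5476
δ & (α | ~δ) = a·b on (0.7800, 0.5476) = 0.4271
~δ = 1 − 0.7800 = 0.2200
ε & ~δ = a·b on (0.2000, 0.2200) = 0.0440
~α = 1 − 0.4200 = 0.5800
β & ~α = a·b on (0.6600, 0.5800) = 0.3828
(ε & ~δ) & (β & ~α) = a·b on (0.0440, 0.3828) = 0.0168
(δ & (α | ~δ)) | ((ε & ~δ) & (β & ~α)) = a + b − a·b on (0.4271, 0.0168) = 0.4368

0.437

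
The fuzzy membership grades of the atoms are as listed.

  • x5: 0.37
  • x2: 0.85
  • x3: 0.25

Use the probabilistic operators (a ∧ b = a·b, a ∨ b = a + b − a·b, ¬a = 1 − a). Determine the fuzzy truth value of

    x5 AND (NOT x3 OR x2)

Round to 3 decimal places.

NOT x3 = 1 − 0.2500 = 0.7500
NOT x3 OR x2 = a + b − a·b on (0.7500, 0.8500) = 0.9625
x5 AND (NOT x3 OR x2) = a·b on (0.3700, 0.9625) = 0.3561

0.356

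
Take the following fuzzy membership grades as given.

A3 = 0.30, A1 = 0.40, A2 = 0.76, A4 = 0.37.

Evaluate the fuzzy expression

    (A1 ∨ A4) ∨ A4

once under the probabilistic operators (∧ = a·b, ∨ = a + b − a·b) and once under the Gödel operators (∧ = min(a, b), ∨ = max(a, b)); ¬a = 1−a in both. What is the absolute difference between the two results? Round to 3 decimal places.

Under probabilistic:
  A1 ∨ A4 = a + b − a·b on (0.4000, 0.3700) = 0.6220
  (A1 ∨ A4) ∨ A4 = a + b − a·b on (0.6220, 0.3700) = 0.7619
  → value = 0.7619
Under Gödel:
  A1 ∨ A4 = max(a, b) on (0.40, 0.37) = 0.40
  (A1 ∨ A4) ∨ A4 = max(a, b) on (0.40, 0.37) = 0.40
  → value = 0.4000
|0.7619 − 0.4000| = 0.362

0.362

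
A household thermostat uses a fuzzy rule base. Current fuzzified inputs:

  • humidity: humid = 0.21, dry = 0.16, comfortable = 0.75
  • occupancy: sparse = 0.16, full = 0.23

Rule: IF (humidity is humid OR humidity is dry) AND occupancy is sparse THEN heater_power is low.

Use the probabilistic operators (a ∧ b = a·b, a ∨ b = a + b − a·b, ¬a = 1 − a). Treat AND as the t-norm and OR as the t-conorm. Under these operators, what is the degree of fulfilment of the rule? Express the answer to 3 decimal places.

firing strength: (humid=0.21 OR dry=0.16) = 0.3364; AND[a·b] with sparse=0.16 → w = 0.0538

0.054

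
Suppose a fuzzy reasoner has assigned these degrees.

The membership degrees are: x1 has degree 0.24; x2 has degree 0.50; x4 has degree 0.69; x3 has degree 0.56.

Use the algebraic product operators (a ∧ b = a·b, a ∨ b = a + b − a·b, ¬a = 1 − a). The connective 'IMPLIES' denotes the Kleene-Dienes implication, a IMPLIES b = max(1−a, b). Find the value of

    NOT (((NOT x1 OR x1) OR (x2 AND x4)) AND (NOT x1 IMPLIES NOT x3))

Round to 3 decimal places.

0.613

NOT x1 = 1 − 0.2400 = 0.7600
NOT x1 OR x1 = a + b − a·b on (0.7600, 0.2400) = 0.8176
x2 AND x4 = a·b on (0.5000, 0.6900) = 0.3450
(NOT x1 OR x1) OR (x2 AND x4) = a + b − a·b on (0.8176, 0.3450) = 0.8805
NOT x1 = 1 − 0.2400 = 0.7600
NOT x3 = 1 − 0.5600 = 0.4400
NOT x1 IMPLIES NOT x3  [Kleene-Dienes: max(1−a, b)] with a=0.7600, b=0.4400 → 0.4400
((NOT x1 OR x1) OR (x2 AND x4)) AND (NOT x1 IMPLIES NOT x3) = a·b on (0.8805, 0.4400) = 0.3874
NOT (((NOT x1 OR x1) OR (x2 AND x4)) AND (NOT x1 IMPLIES NOT x3)) = 1 − 0.3874 = 0.6126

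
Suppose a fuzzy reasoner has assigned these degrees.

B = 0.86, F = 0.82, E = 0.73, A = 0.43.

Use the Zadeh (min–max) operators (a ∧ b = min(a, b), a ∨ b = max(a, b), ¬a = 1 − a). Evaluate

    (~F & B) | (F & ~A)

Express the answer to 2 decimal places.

0.57

~F = 1 − 0.82 = 0.18
~F & B = min(a, b) on (0.18, 0.86) = 0.18
~A = 1 − 0.43 = 0.57
F & ~A = min(a, b) on (0.82, 0.57) = 0.57
(~F & B) | (F & ~A) = max(a, b) on (0.18, 0.57) = 0.57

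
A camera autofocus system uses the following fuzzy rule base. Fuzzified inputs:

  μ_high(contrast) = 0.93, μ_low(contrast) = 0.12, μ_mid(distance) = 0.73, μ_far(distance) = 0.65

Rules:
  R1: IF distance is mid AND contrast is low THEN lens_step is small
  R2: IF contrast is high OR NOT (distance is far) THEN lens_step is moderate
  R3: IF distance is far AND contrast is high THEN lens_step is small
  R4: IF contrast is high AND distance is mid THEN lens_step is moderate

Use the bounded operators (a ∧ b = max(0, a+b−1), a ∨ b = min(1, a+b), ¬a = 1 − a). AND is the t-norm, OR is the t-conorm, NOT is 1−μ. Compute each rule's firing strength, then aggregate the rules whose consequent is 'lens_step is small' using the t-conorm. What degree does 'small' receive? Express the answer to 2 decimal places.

R1: mid=0.73, low=0.12; AND[max(0, a+b−1)] → w = 0.00
R2: high=0.93, ¬far=1−0.65=0.35; OR[min(1, a+b)] → w = 1.00
R3: far=0.65, high=0.93; AND[max(0, a+b−1)] → w = 0.58
R4: high=0.93, mid=0.73; AND[max(0, a+b−1)] → w = 0.66
Rules with consequent 'small': {R1, R3} → strengths 0.00, 0.58
Aggregate via t-conorm [min(1, a+b)]: 0.58

0.58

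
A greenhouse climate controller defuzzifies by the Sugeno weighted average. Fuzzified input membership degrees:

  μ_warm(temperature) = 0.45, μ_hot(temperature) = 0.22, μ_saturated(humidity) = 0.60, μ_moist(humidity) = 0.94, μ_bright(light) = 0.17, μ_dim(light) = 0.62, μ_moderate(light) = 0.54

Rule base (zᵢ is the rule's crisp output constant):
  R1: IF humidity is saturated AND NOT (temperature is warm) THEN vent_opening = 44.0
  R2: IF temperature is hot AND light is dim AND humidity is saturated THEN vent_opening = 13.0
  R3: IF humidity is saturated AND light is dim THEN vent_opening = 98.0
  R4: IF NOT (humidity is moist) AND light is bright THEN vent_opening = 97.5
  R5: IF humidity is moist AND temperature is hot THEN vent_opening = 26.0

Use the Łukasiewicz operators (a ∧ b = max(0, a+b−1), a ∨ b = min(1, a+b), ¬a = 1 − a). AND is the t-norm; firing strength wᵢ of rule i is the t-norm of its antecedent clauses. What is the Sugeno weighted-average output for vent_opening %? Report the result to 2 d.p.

60.98

R1 (z=44.0): saturated=0.60, ¬warm=1−0.45=0.55; AND[max(0, a+b−1)] → w = 0.15
R2 (z=13.0): hot=0.22, dim=0.62, saturated=0.60; AND[max(0, a+b−1)] → w = 0.00
R3 (z=98.0): saturated=0.60, dim=0.62; AND[max(0, a+b−1)] → w = 0.22
R4 (z=97.5): ¬moist=1−0.94=0.06, bright=0.17; AND[max(0, a+b−1)] → w = 0.00
R5 (z=26.0): moist=0.94, hot=0.22; AND[max(0, a+b−1)] → w = 0.16
Weighted average = (0.15·44.0 + 0.00·13.0 + 0.22·98.0 + 0.00·97.5 + 0.16·26.0) / (0.15 + 0.00 + 0.22 + 0.00 + 0.16)
  = 32.3200 / 0.5300 = 60.98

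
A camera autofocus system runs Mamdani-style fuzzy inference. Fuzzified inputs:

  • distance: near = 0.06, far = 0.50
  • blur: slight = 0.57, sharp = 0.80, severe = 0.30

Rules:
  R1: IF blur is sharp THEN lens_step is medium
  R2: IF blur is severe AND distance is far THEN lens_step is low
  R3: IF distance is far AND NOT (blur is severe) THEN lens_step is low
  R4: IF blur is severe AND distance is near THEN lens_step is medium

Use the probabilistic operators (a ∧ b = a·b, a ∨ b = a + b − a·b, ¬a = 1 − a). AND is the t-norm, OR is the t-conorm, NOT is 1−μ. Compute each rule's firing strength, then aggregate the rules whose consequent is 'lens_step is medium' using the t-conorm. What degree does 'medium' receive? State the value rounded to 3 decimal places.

R1: sharp=0.80 → w = 0.8000
R2: severe=0.30, far=0.50; AND[a·b] → w = 0.1500
R3: far=0.50, ¬severe=1−0.30=0.70; AND[a·b] → w = 0.3500
R4: severe=0.30, near=0.06; AND[a·b] → w = 0.0180
Rules with consequent 'medium': {R1, R4} → strengths 0.8000, 0.0180
Aggregate via t-conorm [a + b − a·b]: 0.8036

0.804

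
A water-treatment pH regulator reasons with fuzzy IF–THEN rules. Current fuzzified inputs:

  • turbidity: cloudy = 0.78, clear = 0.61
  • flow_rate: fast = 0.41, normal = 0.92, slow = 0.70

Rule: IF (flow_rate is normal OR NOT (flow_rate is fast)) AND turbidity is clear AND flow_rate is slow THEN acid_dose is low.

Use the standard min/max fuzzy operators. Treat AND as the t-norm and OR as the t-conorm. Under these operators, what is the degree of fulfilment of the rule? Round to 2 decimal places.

firing strength: (normal=0.92 OR ¬fast=1−0.41=0.59) = 0.92; AND[min(a, b)] with clear=0.61, slow=0.70 → w = 0.61

0.61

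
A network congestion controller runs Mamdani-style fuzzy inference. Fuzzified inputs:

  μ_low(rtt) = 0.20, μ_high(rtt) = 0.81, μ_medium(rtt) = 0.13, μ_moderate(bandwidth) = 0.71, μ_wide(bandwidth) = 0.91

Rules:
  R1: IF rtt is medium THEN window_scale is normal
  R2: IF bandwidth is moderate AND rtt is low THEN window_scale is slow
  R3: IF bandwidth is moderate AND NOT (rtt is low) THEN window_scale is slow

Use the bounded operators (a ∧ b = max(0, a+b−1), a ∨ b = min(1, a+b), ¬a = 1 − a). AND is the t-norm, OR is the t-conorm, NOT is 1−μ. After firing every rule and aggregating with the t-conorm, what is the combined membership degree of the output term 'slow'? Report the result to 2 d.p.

R1: medium=0.13 → w = 0.13
R2: moderate=0.71, low=0.20; AND[max(0, a+b−1)] → w = 0.00
R3: moderate=0.71, ¬low=1−0.20=0.80; AND[max(0, a+b−1)] → w = 0.51
Rules with consequent 'slow': {R2, R3} → strengths 0.00, 0.51
Aggregate via t-conorm [min(1, a+b)]: 0.51

0.51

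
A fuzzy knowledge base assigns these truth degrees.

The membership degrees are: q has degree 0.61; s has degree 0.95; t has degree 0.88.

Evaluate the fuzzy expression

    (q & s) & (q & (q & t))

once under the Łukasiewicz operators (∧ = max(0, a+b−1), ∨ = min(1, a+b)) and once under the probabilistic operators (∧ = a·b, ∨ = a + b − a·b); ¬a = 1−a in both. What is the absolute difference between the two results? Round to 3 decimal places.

0.190

Under Łukasiewicz:
  q & s = max(0, a+b−1) on (0.61, 0.95) = 0.56
  q & t = max(0, a+b−1) on (0.61, 0.88) = 0.49
  q & (q & t) = max(0, a+b−1) on (0.61, 0.49) = 0.10
  (q & s) & (q & (q & t)) = max(0, a+b−1) on (0.56, 0.10) = 0.00
  → value = 0.0000
Under probabilistic:
  q & s = a·b on (0.6100, 0.9500) = 0.5795
  q & t = a·b on (0.6100, 0.8800) = 0.5368
  q & (q & t) = a·b on (0.6100, 0.5368) = 0.3274
  (q & s) & (q & (q & t)) = a·b on (0.5795, 0.3274) = 0.1898
  → value = 0.1898
|0.0000 − 0.1898| = 0.190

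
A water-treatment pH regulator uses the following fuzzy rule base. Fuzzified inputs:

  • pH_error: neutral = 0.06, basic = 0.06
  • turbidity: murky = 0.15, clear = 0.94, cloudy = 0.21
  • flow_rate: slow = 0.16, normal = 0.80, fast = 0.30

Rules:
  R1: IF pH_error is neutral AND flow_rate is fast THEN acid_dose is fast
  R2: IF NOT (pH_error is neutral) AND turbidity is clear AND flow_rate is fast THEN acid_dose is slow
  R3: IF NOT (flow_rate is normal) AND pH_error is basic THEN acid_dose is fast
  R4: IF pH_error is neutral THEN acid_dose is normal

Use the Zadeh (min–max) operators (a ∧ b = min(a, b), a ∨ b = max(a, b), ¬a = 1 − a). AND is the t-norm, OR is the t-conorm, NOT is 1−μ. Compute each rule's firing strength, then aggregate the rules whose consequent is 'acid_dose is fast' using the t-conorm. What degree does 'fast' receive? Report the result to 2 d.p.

0.06

R1: neutral=0.06, fast=0.30; AND[min(a, b)] → w = 0.06
R2: ¬neutral=1−0.06=0.94, clear=0.94, fast=0.30; AND[min(a, b)] → w = 0.30
R3: ¬normal=1−0.80=0.20, basic=0.06; AND[min(a, b)] → w = 0.06
R4: neutral=0.06 → w = 0.06
Rules with consequent 'fast': {R1, R3} → strengths 0.06, 0.06
Aggregate via t-conorm [max(a, b)]: 0.06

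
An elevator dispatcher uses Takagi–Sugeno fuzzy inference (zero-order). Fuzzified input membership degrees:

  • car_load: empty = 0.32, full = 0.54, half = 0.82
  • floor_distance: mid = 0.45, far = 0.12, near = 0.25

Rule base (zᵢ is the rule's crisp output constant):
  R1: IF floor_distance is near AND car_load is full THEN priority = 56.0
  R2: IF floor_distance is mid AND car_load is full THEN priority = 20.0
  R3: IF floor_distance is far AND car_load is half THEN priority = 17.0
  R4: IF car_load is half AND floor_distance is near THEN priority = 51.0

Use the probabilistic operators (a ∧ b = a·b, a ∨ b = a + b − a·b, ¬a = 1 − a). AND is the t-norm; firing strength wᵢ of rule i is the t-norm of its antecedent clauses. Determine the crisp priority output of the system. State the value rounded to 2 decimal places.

R1 (z=56.0): near=0.25, full=0.54; AND[a·b] → w = 0.1350
R2 (z=20.0): mid=0.45, full=0.54; AND[a·b] → w = 0.2430
R3 (z=17.0): far=0.12, half=0.82; AND[a·b] → w = 0.0984
R4 (z=51.0): half=0.82, near=0.25; AND[a·b] → w = 0.2050
Weighted average = (0.1350·56.0 + 0.2430·20.0 + 0.0984·17.0 + 0.2050·51.0) / (0.1350 + 0.2430 + 0.0984 + 0.2050)
  = 24.5478 / 0.6814 = 36.03

36.03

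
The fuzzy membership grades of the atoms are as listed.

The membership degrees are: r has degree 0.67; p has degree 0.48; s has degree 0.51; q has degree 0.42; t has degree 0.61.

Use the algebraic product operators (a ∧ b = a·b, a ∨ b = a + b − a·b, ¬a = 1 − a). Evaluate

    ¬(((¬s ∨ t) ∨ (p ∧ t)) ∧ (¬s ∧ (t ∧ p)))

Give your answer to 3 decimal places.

¬s = 1 − 0.5100 = 0.4900
¬s ∨ t = a + b − a·b on (0.4900, 0.6100) = 0.8011
p ∧ t = a·b on (0.4800, 0.6100) = 0.2928
(¬s ∨ t) ∨ (p ∧ t) = a + b − a·b on (0.8011, 0.2928) = 0.8593
¬s = 1 − 0.5100 = 0.4900
t ∧ p = a·b on (0.6100, 0.4800) = 0.2928
¬s ∧ (t ∧ p) = a·b on (0.4900, 0.2928) = 0.1435
((¬s ∨ t) ∨ (p ∧ t)) ∧ (¬s ∧ (t ∧ p)) = a·b on (0.8593, 0.1435) = 0.1233
¬(((¬s ∨ t) ∨ (p ∧ t)) ∧ (¬s ∧ (t ∧ p))) = 1 − 0.1233 = 0.8767

0.877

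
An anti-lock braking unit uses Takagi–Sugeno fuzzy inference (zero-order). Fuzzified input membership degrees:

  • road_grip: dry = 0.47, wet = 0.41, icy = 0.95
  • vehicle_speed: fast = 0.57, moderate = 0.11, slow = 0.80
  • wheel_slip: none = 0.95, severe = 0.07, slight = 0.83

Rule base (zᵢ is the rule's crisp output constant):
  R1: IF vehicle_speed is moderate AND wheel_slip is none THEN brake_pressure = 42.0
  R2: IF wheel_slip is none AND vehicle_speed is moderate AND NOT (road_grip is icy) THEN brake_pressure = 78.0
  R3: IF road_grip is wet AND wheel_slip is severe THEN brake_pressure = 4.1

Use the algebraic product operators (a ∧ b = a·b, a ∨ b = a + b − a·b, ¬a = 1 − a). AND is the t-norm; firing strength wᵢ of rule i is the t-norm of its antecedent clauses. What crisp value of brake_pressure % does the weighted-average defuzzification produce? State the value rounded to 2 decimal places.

R1 (z=42.0): moderate=0.11, none=0.95; AND[a·b] → w = 0.1045
R2 (z=78.0): none=0.95, moderate=0.11, ¬icy=1−0.95=0.05; AND[a·b] → w = 0.0052
R3 (z=4.1): wet=0.41, severe=0.07; AND[a·b] → w = 0.0287
Weighted average = (0.1045·42.0 + 0.0052·78.0 + 0.0287·4.1) / (0.1045 + 0.0052 + 0.0287)
  = 4.9142 / 0.1384 = 35.50

35.50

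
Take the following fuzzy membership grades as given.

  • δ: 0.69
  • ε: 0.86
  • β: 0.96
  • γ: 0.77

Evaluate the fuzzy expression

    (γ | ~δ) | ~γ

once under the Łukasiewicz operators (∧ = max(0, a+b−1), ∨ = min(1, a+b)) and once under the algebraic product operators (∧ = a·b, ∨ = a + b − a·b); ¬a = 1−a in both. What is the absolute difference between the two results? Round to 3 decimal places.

Under Łukasiewicz:
  ~δ = 1 − 0.69 = 0.31
  γ | ~δ = min(1, a+b) on (0.77, 0.31) = 1.00
  ~γ = 1 − 0.77 = 0.23
  (γ | ~δ) | ~γ = min(1, a+b) on (1.00, 0.23) = 1.00
  → value = 1.0000
Under algebraic product:
  ~δ = 1 − 0.6900 = 0.3100
  γ | ~δ = a + b − a·b on (0.7700, 0.3100) = 0.8413
  ~γ = 1 − 0.7700 = 0.2300
  (γ | ~δ) | ~γ = a + b − a·b on (0.8413, 0.2300) = 0.8778
  → value = 0.8778
|1.0000 − 0.8778| = 0.122

0.122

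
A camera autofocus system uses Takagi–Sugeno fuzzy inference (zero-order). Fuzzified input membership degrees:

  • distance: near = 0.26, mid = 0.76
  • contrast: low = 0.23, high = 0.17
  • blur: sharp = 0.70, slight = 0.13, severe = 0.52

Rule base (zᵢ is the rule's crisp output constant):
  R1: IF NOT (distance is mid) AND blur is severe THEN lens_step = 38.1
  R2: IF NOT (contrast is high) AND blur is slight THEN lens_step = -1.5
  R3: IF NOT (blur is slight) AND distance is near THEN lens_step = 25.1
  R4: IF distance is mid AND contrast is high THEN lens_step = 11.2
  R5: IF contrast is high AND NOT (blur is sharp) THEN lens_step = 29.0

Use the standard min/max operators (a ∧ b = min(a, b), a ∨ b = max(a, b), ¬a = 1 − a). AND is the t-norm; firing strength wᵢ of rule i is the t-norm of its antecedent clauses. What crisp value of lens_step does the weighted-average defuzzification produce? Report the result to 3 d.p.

R1 (z=38.1): ¬mid=1−0.76=0.24, severe=0.52; AND[min(a, b)] → w = 0.24
R2 (z=-1.5): ¬high=1−0.17=0.83, slight=0.13; AND[min(a, b)] → w = 0.13
R3 (z=25.1): ¬slight=1−0.13=0.87, near=0.26; AND[min(a, b)] → w = 0.26
R4 (z=11.2): mid=0.76, high=0.17; AND[min(a, b)] → w = 0.17
R5 (z=29.0): high=0.17, ¬sharp=1−0.70=0.30; AND[min(a, b)] → w = 0.17
Weighted average = (0.24·38.1 + 0.13·-1.5 + 0.26·25.1 + 0.17·11.2 + 0.17·29.0) / (0.24 + 0.13 + 0.26 + 0.17 + 0.17)
  = 22.3090 / 0.9700 = 22.999

22.999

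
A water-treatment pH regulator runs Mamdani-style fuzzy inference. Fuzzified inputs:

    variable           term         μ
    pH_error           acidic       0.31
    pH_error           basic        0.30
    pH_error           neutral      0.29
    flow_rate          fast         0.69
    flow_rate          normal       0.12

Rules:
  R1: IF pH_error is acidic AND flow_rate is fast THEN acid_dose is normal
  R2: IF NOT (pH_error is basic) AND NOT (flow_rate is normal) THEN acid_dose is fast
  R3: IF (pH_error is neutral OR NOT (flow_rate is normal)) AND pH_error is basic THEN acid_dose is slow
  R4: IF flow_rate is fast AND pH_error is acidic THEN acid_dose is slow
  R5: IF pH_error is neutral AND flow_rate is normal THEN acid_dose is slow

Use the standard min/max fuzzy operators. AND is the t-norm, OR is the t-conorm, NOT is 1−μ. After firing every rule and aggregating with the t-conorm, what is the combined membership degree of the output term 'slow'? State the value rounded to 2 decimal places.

0.31

R1: acidic=0.31, fast=0.69; AND[min(a, b)] → w = 0.31
R2: ¬basic=1−0.30=0.70, ¬normal=1−0.12=0.88; AND[min(a, b)] → w = 0.70
R3: (neutral=0.29 OR ¬normal=1−0.12=0.88) = 0.88; AND[min(a, b)] with basic=0.30 → w = 0.30
R4: fast=0.69, acidic=0.31; AND[min(a, b)] → w = 0.31
R5: neutral=0.29, normal=0.12; AND[min(a, b)] → w = 0.12
Rules with consequent 'slow': {R3, R4, R5} → strengths 0.30, 0.31, 0.12
Aggregate via t-conorm [max(a, b)]: 0.31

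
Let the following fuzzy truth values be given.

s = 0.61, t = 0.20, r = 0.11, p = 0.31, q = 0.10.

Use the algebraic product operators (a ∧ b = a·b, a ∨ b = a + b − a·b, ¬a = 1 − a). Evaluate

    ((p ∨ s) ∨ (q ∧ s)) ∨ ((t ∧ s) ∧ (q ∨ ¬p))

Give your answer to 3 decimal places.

p ∨ s = a + b − a·b on (0.3100, 0.6100) = 0.7309
q ∧ s = a·b on (0.1000, 0.6100) = 0.0610
(p ∨ s) ∨ (q ∧ s) = a + b − a·b on (0.7309, 0.0610) = 0.7473
t ∧ s = a·b on (0.2000, 0.6100) = 0.1220
¬p = 1 − 0.3100 = 0.6900
q ∨ ¬p = a + b − a·b on (0.1000, 0.6900) = 0.7210
(t ∧ s) ∧ (q ∨ ¬p) = a·b on (0.1220, 0.7210) = 0.0880
((p ∨ s) ∨ (q ∧ s)) ∨ ((t ∧ s) ∧ (q ∨ ¬p)) = a + b − a·b on (0.7473, 0.0880) = 0.7695

0.770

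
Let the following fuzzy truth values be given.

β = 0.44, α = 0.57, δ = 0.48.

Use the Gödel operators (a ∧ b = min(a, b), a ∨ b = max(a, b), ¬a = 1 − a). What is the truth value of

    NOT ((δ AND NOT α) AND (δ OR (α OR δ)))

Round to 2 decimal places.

0.57

NOT α = 1 − 0.57 = 0.43
δ AND NOT α = min(a, b) on (0.48, 0.43) = 0.43
α OR δ = max(a, b) on (0.57, 0.48) = 0.57
δ OR (α OR δ) = max(a, b) on (0.48, 0.57) = 0.57
(δ AND NOT α) AND (δ OR (α OR δ)) = min(a, b) on (0.43, 0.57) = 0.43
NOT ((δ AND NOT α) AND (δ OR (α OR δ))) = 1 − 0.43 = 0.57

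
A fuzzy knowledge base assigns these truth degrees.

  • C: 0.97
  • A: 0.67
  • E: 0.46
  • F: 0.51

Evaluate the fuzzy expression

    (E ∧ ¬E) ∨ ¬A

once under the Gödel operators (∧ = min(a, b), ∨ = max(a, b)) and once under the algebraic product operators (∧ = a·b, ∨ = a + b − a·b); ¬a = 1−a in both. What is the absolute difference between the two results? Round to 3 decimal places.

0.036

Under Gödel:
  ¬E = 1 − 0.46 = 0.54
  E ∧ ¬E = min(a, b) on (0.46, 0.54) = 0.46
  ¬A = 1 − 0.67 = 0.33
  (E ∧ ¬E) ∨ ¬A = max(a, b) on (0.46, 0.33) = 0.46
  → value = 0.4600
Under algebraic product:
  ¬E = 1 − 0.4600 = 0.5400
  E ∧ ¬E = a·b on (0.4600, 0.5400) = 0.2484
  ¬A = 1 − 0.6700 = 0.3300
  (E ∧ ¬E) ∨ ¬A = a + b − a·b on (0.2484, 0.3300) = 0.4964
  → value = 0.4964
|0.4600 − 0.4964| = 0.036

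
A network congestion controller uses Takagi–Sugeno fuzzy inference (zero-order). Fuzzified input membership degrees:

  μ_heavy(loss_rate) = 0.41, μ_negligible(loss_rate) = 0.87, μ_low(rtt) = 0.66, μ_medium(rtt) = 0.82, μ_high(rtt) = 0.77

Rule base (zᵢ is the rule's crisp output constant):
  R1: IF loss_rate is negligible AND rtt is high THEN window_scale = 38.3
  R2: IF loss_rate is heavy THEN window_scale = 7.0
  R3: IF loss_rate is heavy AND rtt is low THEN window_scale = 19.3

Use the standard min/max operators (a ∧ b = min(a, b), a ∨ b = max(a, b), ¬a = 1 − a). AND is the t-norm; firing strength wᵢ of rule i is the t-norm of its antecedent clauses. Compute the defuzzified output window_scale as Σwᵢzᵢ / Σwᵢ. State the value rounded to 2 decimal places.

R1 (z=38.3): negligible=0.87, high=0.77; AND[min(a, b)] → w = 0.77
R2 (z=7.0): heavy=0.41 → w = 0.41
R3 (z=19.3): heavy=0.41, low=0.66; AND[min(a, b)] → w = 0.41
Weighted average = (0.77·38.3 + 0.41·7.0 + 0.41·19.3) / (0.77 + 0.41 + 0.41)
  = 40.2740 / 1.5900 = 25.33

25.33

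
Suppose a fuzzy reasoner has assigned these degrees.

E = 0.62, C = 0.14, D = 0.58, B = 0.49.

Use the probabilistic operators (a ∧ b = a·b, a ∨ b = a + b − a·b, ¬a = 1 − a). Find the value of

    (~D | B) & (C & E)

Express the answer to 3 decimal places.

~D = 1 − 0.5800 = 0.4200
~D | B = a + b − a·b on (0.4200, 0.4900) = 0.7042
C & E = a·b on (0.1400, 0.6200) = 0.0868
(~D | B) & (C & E) = a·b on (0.7042, 0.0868) = 0.0611

0.061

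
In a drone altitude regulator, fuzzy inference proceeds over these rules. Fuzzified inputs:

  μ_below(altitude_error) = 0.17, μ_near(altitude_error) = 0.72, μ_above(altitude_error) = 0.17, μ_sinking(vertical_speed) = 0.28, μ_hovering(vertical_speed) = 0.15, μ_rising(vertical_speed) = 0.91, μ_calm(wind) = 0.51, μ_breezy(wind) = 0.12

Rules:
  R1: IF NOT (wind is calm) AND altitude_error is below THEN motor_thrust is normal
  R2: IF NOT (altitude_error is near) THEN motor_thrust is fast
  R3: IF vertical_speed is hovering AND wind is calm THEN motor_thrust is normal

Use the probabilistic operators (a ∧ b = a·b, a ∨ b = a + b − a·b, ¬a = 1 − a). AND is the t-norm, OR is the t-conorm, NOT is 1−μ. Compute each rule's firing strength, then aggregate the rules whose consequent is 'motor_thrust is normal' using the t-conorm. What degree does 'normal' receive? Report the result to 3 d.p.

0.153

R1: ¬calm=1−0.51=0.49, below=0.17; AND[a·b] → w = 0.0833
R2: ¬near=1−0.72=0.28 → w = 0.2800
R3: hovering=0.15, calm=0.51; AND[a·b] → w = 0.0765
Rules with consequent 'normal': {R1, R3} → strengths 0.0833, 0.0765
Aggregate via t-conorm [a + b − a·b]: 0.1534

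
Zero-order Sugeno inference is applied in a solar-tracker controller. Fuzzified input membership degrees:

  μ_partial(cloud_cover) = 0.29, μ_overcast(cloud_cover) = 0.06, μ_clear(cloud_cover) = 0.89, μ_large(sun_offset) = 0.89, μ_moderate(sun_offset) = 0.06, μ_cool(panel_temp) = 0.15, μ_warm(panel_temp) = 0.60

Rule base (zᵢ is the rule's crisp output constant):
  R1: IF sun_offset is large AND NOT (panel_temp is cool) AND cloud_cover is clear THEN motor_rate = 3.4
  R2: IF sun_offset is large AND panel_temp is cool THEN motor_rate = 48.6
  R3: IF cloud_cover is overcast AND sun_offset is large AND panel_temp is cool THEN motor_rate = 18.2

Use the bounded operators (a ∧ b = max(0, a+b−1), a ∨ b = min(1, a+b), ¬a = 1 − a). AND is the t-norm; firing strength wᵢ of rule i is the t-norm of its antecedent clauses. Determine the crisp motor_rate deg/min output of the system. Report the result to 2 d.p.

R1 (z=3.4): large=0.89, ¬cool=1−0.15=0.85, clear=0.89; AND[max(0, a+b−1)] → w = 0.63
R2 (z=48.6): large=0.89, cool=0.15; AND[max(0, a+b−1)] → w = 0.04
R3 (z=18.2): overcast=0.06, large=0.89, cool=0.15; AND[max(0, a+b−1)] → w = 0.00
Weighted average = (0.63·3.4 + 0.04·48.6 + 0.00·18.2) / (0.63 + 0.04 + 0.00)
  = 4.0860 / 0.6700 = 6.10

6.10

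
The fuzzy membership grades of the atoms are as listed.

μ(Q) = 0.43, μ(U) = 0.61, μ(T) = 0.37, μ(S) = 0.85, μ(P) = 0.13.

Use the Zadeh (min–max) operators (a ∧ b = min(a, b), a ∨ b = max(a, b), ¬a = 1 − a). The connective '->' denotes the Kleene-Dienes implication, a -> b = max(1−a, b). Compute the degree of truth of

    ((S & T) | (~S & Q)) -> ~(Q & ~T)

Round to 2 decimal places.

0.63

S & T = min(a, b) on (0.85, 0.37) = 0.37
~S = 1 − 0.85 = 0.15
~S & Q = min(a, b) on (0.15, 0.43) = 0.15
(S & T) | (~S & Q) = max(a, b) on (0.37, 0.15) = 0.37
~T = 1 − 0.37 = 0.63
Q & ~T = min(a, b) on (0.43, 0.63) = 0.43
~(Q & ~T) = 1 − 0.43 = 0.57
((S & T) | (~S & Q)) -> ~(Q & ~T)  [Kleene-Dienes: max(1−a, b)] with a=0.37, b=0.57 → 0.63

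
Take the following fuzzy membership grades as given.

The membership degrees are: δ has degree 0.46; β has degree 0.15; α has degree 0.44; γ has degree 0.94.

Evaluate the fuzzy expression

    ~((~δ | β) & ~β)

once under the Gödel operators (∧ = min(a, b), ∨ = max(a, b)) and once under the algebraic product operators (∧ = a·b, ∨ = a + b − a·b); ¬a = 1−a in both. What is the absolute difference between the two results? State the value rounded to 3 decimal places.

0.022

Under Gödel:
  ~δ = 1 − 0.46 = 0.54
  ~δ | β = max(a, b) on (0.54, 0.15) = 0.54
  ~β = 1 − 0.15 = 0.85
  (~δ | β) & ~β = min(a, b) on (0.54, 0.85) = 0.54
  ~((~δ | β) & ~β) = 1 − 0.54 = 0.46
  → value = 0.4600
Under algebraic product:
  ~δ = 1 − 0.4600 = 0.5400
  ~δ | β = a + b − a·b on (0.5400, 0.1500) = 0.6090
  ~β = 1 − 0.1500 = 0.8500
  (~δ | β) & ~β = a·b on (0.6090, 0.8500) = 0.5177
  ~((~δ | β) & ~β) = 1 − 0.5177 = 0.4823
  → value = 0.4823
|0.4600 − 0.4823| = 0.022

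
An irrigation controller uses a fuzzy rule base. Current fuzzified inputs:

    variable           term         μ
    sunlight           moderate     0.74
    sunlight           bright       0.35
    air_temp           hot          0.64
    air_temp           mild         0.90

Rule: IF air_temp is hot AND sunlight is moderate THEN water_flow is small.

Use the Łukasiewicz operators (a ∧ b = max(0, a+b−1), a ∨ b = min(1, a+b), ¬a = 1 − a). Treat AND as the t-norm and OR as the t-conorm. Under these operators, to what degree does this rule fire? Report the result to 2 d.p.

firing strength: hot=0.64, moderate=0.74; AND[max(0, a+b−1)] → w = 0.38

0.38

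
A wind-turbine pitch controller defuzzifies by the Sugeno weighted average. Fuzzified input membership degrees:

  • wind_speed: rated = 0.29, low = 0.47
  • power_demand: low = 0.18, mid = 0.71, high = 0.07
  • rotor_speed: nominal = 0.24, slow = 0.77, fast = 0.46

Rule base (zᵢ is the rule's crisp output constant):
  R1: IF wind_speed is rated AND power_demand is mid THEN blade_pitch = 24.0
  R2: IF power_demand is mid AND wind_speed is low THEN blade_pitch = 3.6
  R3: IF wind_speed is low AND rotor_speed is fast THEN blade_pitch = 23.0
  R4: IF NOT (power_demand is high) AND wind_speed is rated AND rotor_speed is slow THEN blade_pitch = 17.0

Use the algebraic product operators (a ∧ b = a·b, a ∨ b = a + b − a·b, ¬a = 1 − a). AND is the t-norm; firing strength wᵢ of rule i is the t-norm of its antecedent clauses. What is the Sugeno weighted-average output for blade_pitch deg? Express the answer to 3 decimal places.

15.201

R1 (z=24.0): rated=0.29, mid=0.71; AND[a·b] → w = 0.2059
R2 (z=3.6): mid=0.71, low=0.47; AND[a·b] → w = 0.3337
R3 (z=23.0): low=0.47, fast=0.46; AND[a·b] → w = 0.2162
R4 (z=17.0): ¬high=1−0.07=0.93, rated=0.29, slow=0.77; AND[a·b] → w = 0.2077
Weighted average = (0.2059·24.0 + 0.3337·3.6 + 0.2162·23.0 + 0.2077·17.0) / (0.2059 + 0.3337 + 0.2162 + 0.2077)
  = 14.6459 / 0.9635 = 15.201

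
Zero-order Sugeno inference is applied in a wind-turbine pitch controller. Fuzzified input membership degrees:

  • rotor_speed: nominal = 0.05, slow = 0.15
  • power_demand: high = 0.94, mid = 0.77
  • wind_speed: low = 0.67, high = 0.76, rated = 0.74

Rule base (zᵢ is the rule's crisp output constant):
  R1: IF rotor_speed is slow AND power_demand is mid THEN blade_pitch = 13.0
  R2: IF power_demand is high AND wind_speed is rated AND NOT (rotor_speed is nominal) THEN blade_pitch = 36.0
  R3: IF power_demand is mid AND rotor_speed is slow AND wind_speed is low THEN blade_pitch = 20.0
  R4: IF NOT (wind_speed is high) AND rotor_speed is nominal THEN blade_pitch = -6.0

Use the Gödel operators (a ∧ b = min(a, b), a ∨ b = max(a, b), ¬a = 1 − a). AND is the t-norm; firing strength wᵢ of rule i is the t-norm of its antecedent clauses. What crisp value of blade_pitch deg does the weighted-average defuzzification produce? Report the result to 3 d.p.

R1 (z=13.0): slow=0.15, mid=0.77; AND[min(a, b)] → w = 0.15
R2 (z=36.0): high=0.94, rated=0.74, ¬nominal=1−0.05=0.95; AND[min(a, b)] → w = 0.74
R3 (z=20.0): mid=0.77, slow=0.15, low=0.67; AND[min(a, b)] → w = 0.15
R4 (z=-6.0): ¬high=1−0.76=0.24, nominal=0.05; AND[min(a, b)] → w = 0.05
Weighted average = (0.15·13.0 + 0.74·36.0 + 0.15·20.0 + 0.05·-6.0) / (0.15 + 0.74 + 0.15 + 0.05)
  = 31.2900 / 1.0900 = 28.706

28.706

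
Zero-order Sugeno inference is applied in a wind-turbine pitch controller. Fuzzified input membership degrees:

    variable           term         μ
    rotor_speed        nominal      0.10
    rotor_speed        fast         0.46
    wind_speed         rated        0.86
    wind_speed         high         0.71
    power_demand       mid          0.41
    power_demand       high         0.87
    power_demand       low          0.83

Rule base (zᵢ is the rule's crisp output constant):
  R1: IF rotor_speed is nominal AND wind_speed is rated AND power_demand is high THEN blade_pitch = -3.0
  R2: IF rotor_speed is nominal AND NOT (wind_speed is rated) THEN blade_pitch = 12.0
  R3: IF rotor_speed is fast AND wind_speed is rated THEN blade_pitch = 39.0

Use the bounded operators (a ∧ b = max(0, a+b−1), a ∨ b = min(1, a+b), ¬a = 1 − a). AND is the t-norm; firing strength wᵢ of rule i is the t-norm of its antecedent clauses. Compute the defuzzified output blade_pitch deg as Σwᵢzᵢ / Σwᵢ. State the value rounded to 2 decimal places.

R1 (z=-3.0): nominal=0.10, rated=0.86, high=0.87; AND[max(0, a+b−1)] → w = 0.00
R2 (z=12.0): nominal=0.10, ¬rated=1−0.86=0.14; AND[max(0, a+b−1)] → w = 0.00
R3 (z=39.0): fast=0.46, rated=0.86; AND[max(0, a+b−1)] → w = 0.32
Weighted average = (0.00·-3.0 + 0.00·12.0 + 0.32·39.0) / (0.00 + 0.00 + 0.32)
  = 12.4800 / 0.3200 = 39.00

39.00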